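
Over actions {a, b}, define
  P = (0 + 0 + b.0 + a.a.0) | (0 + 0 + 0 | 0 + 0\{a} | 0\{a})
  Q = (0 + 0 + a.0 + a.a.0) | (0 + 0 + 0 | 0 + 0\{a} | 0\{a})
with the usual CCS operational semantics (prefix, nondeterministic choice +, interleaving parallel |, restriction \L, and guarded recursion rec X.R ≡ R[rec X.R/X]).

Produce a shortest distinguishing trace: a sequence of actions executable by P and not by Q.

b

Reachable graph of P (3 states):
  s0 = (0 + 0 + b.0 + a.a.0) | (0 + 0 + 0 | 0 + 0\{a} | 0\{a}) → -a-> s1, -b-> s2
  s1 = a.0 | (0 + 0 + 0 | 0 + 0\{a} | 0\{a}) → -a-> s2
  s2 = 0 | (0 + 0 + 0 | 0 + 0\{a} | 0\{a}) → deadlocked
Reachable graph of Q (3 states):
  t0 = (0 + 0 + a.0 + a.a.0) | (0 + 0 + 0 | 0 + 0\{a} | 0\{a}) → -a-> t1, -a-> t2
  t1 = 0 | (0 + 0 + 0 | 0 + 0\{a} | 0\{a}) → deadlocked
  t2 = a.0 | (0 + 0 + 0 | 0 + 0\{a} | 0\{a}) → -a-> t1
Executing b from P (initial set {s0}):
  after b @ step 1: {s2}
  — P admits the full trace.
Executing b from Q (initial set {t0}):
  after b @ step 1: no successor for Q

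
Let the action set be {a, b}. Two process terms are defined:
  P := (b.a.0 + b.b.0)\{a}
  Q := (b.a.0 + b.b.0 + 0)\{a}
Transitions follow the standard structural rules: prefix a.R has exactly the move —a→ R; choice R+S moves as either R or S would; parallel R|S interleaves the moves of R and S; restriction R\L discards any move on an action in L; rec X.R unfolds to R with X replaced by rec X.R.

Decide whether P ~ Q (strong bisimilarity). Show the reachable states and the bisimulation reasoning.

P ~ Q

LTS(P): 4 reachable states
  s0 = (b.a.0 + b.b.0)\{a} → ··b··> s1, ··b··> s2
  s1 = (a.0)\{a} → deadlocked
  s2 = (b.0)\{a} → ··b··> s3
  s3 = 0\{a} → deadlocked
LTS(Q): 4 reachable states
  t0 = (b.a.0 + b.b.0 + 0)\{a} → ··b··> t1, ··b··> t2
  t1 = (a.0)\{a} → deadlocked
  t2 = (b.0)\{a} → ··b··> t3
  t3 = 0\{a} → deadlocked
Coarsest stable partition (strong bisimilarity classes):
  B0 = {s0, t0}
  B1 = {s2, t2}
  B2 = {s1, s3, t1, t3}
s0 ∈ B0, t0 ∈ B0 → same block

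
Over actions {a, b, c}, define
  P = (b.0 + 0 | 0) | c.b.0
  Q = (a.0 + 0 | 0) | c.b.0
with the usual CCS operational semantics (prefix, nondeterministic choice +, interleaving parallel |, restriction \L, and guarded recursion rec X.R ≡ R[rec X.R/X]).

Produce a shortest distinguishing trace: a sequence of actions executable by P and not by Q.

P's transition system — 6 states:
  p0 = (b.0 + 0 | 0) | c.b.0 | ··b··> p1, ··c··> p2
  p1 = 0 | c.b.0 | ··c··> p3
  p2 = (b.0 + 0 | 0) | b.0 | ··b··> p3, ··b··> p4
  p3 = 0 | b.0 | ··b··> p5
  p4 = (b.0 + 0 | 0) | 0 | ··b··> p5
  p5 = 0 | 0 | stopped
Q's transition system — 6 states:
  q0 = (a.0 + 0 | 0) | c.b.0 | ··a··> q1, ··c··> q2
  q1 = 0 | c.b.0 | ··c··> q3
  q2 = (a.0 + 0 | 0) | b.0 | ··a··> q3, ··b··> q4
  q3 = 0 | b.0 | ··b··> q5
  q4 = (a.0 + 0 | 0) | 0 | ··a··> q5
  q5 = 0 | 0 | stopped
Executing b from P (initial set {p0}):
  after b @ step 1: {p1}
  P completes σ.
Executing b from Q (initial set {q0}):
  after b @ step 1: ∅  — Q cannot continue

b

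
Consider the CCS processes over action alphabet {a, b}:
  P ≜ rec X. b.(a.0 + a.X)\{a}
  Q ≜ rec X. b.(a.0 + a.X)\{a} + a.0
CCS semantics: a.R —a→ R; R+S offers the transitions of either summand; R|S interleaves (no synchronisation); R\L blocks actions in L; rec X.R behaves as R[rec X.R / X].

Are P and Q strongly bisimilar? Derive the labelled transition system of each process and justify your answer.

Reachable graph of P (2 states):
  m0 = rec X. b.(a.0 + a.X)\{a} :: =b=> m1
  m1 = (a.0 + a.(rec X. b.(a.0 + a.X)\{a}))\{a} :: ·
Reachable graph of Q (3 states):
  n0 = rec X. b.(a.0 + a.X)\{a} + a.0 :: =a=> n1, =b=> n2
  n1 = 0 :: ·
  n2 = (a.0 + a.(rec X. b.(a.0 + a.X)\{a} + a.0))\{a} :: ·
Partition-refinement fixed point:
  B0 = {m0}
  B1 = {m1, n1, n2}
  B2 = {n0}
m0 ∈ B0, n0 ∈ B2 → different blocks

NO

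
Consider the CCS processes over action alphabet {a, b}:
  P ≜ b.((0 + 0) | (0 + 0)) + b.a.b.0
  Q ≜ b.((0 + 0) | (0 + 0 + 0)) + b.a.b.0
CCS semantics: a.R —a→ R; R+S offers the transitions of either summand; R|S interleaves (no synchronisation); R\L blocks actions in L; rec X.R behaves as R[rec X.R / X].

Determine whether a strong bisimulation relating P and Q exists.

LTS(P): 5 reachable states
  m0 = b.((0 + 0) | (0 + 0)) + b.a.b.0 has moves ··b··> m1, ··b··> m2
  m1 = (0 + 0) | (0 + 0) has moves stopped
  m2 = a.b.0 has moves ··a··> m3
  m3 = b.0 has moves ··b··> m4
  m4 = 0 has moves stopped
LTS(Q): 5 reachable states
  n0 = b.((0 + 0) | (0 + 0 + 0)) + b.a.b.0 has moves ··b··> n1, ··b··> n2
  n1 = (0 + 0) | (0 + 0 + 0) has moves stopped
  n2 = a.b.0 has moves ··a··> n3
  n3 = b.0 has moves ··b··> n4
  n4 = 0 has moves stopped
Partition-refinement fixed point:
  B0 = {m0, n0}
  B1 = {m2, n2}
  B2 = {m3, n3}
  B3 = {m1, m4, n1, n4}
m0 ∈ B0, n0 ∈ B0 → same block

YES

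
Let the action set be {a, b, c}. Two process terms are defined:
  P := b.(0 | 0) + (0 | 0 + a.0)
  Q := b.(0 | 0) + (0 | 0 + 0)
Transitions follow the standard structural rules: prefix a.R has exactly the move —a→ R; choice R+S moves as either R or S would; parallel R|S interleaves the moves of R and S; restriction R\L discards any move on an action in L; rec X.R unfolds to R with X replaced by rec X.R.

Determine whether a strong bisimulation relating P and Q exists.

not bisimilar

Reachable graph of P (3 states):
  p0 = b.(0 | 0) + (0 | 0 + a.0) :: --a--▸ p1, --b--▸ p2
  p1 = 0 :: stopped
  p2 = 0 | 0 :: stopped
Reachable graph of Q (2 states):
  q0 = b.(0 | 0) + (0 | 0 + 0) :: --b--▸ q1
  q1 = 0 | 0 :: stopped
Bisimilarity quotient blocks:
  B0 = {p0}
  B1 = {p1, p2, q1}
  B2 = {q0}
p0 ∈ B0, q0 ∈ B2 → different blocks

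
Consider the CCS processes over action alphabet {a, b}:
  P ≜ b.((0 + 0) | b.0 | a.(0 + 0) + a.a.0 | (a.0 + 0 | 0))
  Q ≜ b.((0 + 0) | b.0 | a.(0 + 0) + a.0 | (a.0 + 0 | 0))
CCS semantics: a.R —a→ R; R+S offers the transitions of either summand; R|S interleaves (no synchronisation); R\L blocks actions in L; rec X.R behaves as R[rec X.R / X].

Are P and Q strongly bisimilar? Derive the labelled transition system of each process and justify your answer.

P's transition system — 10 states:
  u0 = b.((0 + 0) | b.0 | a.(0 + 0) + a.a.0 | (a.0 + 0 | 0)) :: --b--▸ u1
  u1 = (0 + 0) | b.0 | a.(0 + 0) + a.a.0 | (a.0 + 0 | 0) :: --a--▸ u2, --a--▸ u3, --a--▸ u4, --b--▸ u5
  u2 = (0 + 0) | b.0 | (0 + 0) :: --b--▸ u6
  u3 = a.0 | (a.0 + 0 | 0) :: --a--▸ u7, --a--▸ u8
  u4 = a.a.0 | 0 :: --a--▸ u8
  u5 = (0 + 0) | 0 | a.(0 + 0) :: --a--▸ u6
  u6 = (0 + 0) | 0 | (0 + 0) :: (no moves)
  u7 = 0 | (a.0 + 0 | 0) :: --a--▸ u9
  u8 = a.0 | 0 :: --a--▸ u9
  u9 = 0 | 0 :: (no moves)
Q's transition system — 8 states:
  v0 = b.((0 + 0) | b.0 | a.(0 + 0) + a.0 | (a.0 + 0 | 0)) :: --b--▸ v1
  v1 = (0 + 0) | b.0 | a.(0 + 0) + a.0 | (a.0 + 0 | 0) :: --a--▸ v2, --a--▸ v3, --a--▸ v4, --b--▸ v5
  v2 = (0 + 0) | b.0 | (0 + 0) :: --b--▸ v6
  v3 = 0 | (a.0 + 0 | 0) :: --a--▸ v7
  v4 = a.0 | 0 :: --a--▸ v7
  v5 = (0 + 0) | 0 | a.(0 + 0) :: --a--▸ v6
  v6 = (0 + 0) | 0 | (0 + 0) :: (no moves)
  v7 = 0 | 0 :: (no moves)
Bisimilarity quotient blocks:
  B0 = {u0}
  B1 = {u1}
  B2 = {u5, u7, u8, v3, v4, v5}
  B3 = {u6, u9, v6, v7}
  B4 = {u3, u4}
  B5 = {u2, v2}
  B6 = {v0}
  B7 = {v1}
u0 ∈ B0, v0 ∈ B6 → different blocks

NO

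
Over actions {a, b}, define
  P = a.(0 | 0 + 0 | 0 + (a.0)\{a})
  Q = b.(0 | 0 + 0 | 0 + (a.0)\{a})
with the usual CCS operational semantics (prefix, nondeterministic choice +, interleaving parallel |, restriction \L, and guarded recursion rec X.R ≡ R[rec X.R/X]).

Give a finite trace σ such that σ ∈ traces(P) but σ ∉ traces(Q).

a

Reachable graph of P (2 states):
  p0 = a.(0 | 0 + 0 | 0 + (a.0)\{a}) :: =a=> p1
  p1 = 0 | 0 + 0 | 0 + (a.0)\{a} :: ∅
Reachable graph of Q (2 states):
  q0 = b.(0 | 0 + 0 | 0 + (a.0)\{a}) :: =b=> q1
  q1 = 0 | 0 + 0 | 0 + (a.0)\{a} :: ∅
Run σ = ⟨a⟩ on P: start {p0}
  step 1 (a): {p1}
  P completes σ.
Run σ = ⟨a⟩ on Q: start {q0}
  step 1 (a): ∅  — Q cannot continue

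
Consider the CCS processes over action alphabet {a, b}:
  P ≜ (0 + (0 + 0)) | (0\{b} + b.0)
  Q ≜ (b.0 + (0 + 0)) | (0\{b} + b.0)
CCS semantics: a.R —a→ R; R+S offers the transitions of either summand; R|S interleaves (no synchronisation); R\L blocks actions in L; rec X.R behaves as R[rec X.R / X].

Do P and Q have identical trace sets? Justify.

trace-distinct — witness ⟨bb⟩

P's transition system — 2 states:
  m0 = (0 + (0 + 0)) | (0\{b} + b.0) ⊢ ··b··> m1
  m1 = (0 + (0 + 0)) | 0 ⊢ ·
Q's transition system — 4 states:
  n0 = (b.0 + (0 + 0)) | (0\{b} + b.0) ⊢ ··b··> n1, ··b··> n2
  n1 = (b.0 + (0 + 0)) | 0 ⊢ ··b··> n3
  n2 = 0 | (0\{b} + b.0) ⊢ ··b··> n3
  n3 = 0 | 0 ⊢ ·
Trace ⟨bb⟩ through Q, begin at {n0}:
  after b @ step 1: {n1, n2}
  after b @ step 2: {n3}
  ✓ Q
Trace ⟨bb⟩ through P, begin at {m0}:
  after b @ step 1: {m1}
  after b @ step 2: ∅ (P stuck)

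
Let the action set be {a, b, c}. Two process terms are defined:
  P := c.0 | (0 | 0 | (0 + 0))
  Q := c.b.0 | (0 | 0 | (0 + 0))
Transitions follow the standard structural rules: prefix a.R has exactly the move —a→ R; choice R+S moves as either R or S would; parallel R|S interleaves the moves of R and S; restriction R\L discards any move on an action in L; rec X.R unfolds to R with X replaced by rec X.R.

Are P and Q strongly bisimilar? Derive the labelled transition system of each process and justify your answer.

not bisimilar

P's transition system — 2 states:
  p0 = c.0 | (0 | 0 | (0 + 0)) :: =c=> p1
  p1 = 0 | (0 | 0 | (0 + 0)) :: ∅
Q's transition system — 3 states:
  q0 = c.b.0 | (0 | 0 | (0 + 0)) :: =c=> q1
  q1 = b.0 | (0 | 0 | (0 + 0)) :: =b=> q2
  q2 = 0 | (0 | 0 | (0 + 0)) :: ∅
Bisimilarity quotient blocks:
  B0 = {p0}
  B1 = {p1, q2}
  B2 = {q0}
  B3 = {q1}
p0 ∈ B0, q0 ∈ B2 → different blocks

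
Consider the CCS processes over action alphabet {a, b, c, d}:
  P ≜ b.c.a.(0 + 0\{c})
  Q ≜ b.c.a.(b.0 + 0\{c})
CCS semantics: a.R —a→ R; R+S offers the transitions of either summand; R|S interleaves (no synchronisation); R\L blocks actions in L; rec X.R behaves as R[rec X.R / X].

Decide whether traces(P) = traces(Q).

Reachable graph of P (4 states):
  u0 = b.c.a.(0 + 0\{c}) ⊢ --b--▸ u1
  u1 = c.a.(0 + 0\{c}) ⊢ --c--▸ u2
  u2 = a.(0 + 0\{c}) ⊢ --a--▸ u3
  u3 = 0 + 0\{c} ⊢ ·
Reachable graph of Q (5 states):
  v0 = b.c.a.(b.0 + 0\{c}) ⊢ --b--▸ v1
  v1 = c.a.(b.0 + 0\{c}) ⊢ --c--▸ v2
  v2 = a.(b.0 + 0\{c}) ⊢ --a--▸ v3
  v3 = b.0 + 0\{c} ⊢ --b--▸ v4
  v4 = 0 ⊢ ·
Trace ⟨bcab⟩ through Q, begin at {v0}:
  step 1 (b): {v1}
  step 2 (c): {v2}
  step 3 (a): {v3}
  step 4 (b): {v4}
  — Q admits the full trace.
Trace ⟨bcab⟩ through P, begin at {u0}:
  step 1 (b): {u1}
  step 2 (c): {u2}
  step 3 (a): {u3}
  step 4 (b): no successor for P

traces(P) ≠ traces(Q) — witness ⟨bcab⟩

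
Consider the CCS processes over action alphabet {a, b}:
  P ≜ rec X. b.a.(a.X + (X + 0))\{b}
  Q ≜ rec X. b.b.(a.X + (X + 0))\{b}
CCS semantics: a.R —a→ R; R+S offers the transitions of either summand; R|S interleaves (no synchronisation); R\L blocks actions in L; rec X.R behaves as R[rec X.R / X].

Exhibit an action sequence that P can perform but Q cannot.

ba

P's transition system — 4 states:
  u0 = rec X. b.a.(a.X + (X + 0))\{b} has moves --b--▸ u1
  u1 = a.(a.(rec X. b.a.(a.X + (X + 0))\{b}) + ((rec X. b.a.(a.X + (X + 0))\{b}) + 0))\{b} has moves --a--▸ u2
  u2 = (a.(rec X. b.a.(a.X + (X + 0))\{b}) + ((rec X. b.a.(a.X + (X + 0))\{b}) + 0))\{b} has moves --a--▸ u3
  u3 = (rec X. b.a.(a.X + (X + 0))\{b})\{b} has moves ∅
Q's transition system — 4 states:
  v0 = rec X. b.b.(a.X + (X + 0))\{b} has moves --b--▸ v1
  v1 = b.(a.(rec X. b.b.(a.X + (X + 0))\{b}) + ((rec X. b.b.(a.X + (X + 0))\{b}) + 0))\{b} has moves --b--▸ v2
  v2 = (a.(rec X. b.b.(a.X + (X + 0))\{b}) + ((rec X. b.b.(a.X + (X + 0))\{b}) + 0))\{b} has moves --a--▸ v3
  v3 = (rec X. b.b.(a.X + (X + 0))\{b})\{b} has moves ∅
Executing ba from P (initial set {u0}):
  after b @ step 1: {u1}
  after a @ step 2: {u2}
  P completes σ.
Executing ba from Q (initial set {v0}):
  after b @ step 1: {v1}
  after a @ step 2: no successor for Q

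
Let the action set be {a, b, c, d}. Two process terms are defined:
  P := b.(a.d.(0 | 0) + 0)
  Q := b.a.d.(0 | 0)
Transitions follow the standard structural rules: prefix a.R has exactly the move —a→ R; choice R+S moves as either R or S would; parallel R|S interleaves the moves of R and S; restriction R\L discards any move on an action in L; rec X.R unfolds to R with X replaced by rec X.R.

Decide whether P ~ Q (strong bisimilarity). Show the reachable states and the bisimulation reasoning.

YES

P's transition system — 4 states:
  p0 = b.(a.d.(0 | 0) + 0) has moves =b=> p1
  p1 = a.d.(0 | 0) + 0 has moves =a=> p2
  p2 = d.(0 | 0) has moves =d=> p3
  p3 = 0 | 0 has moves (no moves)
Q's transition system — 4 states:
  q0 = b.a.d.(0 | 0) has moves =b=> q1
  q1 = a.d.(0 | 0) has moves =a=> q2
  q2 = d.(0 | 0) has moves =d=> q3
  q3 = 0 | 0 has moves (no moves)
Bisimilarity quotient blocks:
  B0 = {p0, q0}
  B1 = {p1, q1}
  B2 = {p2, q2}
  B3 = {p3, q3}
p0 ∈ B0, q0 ∈ B0 → same block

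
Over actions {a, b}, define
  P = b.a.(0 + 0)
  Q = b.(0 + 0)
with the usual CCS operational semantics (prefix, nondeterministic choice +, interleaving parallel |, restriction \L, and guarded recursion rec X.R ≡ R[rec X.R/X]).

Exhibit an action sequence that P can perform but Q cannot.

ba

LTS(P): 3 reachable states
  u0 = b.a.(0 + 0) ⊢ —b→ u1
  u1 = a.(0 + 0) ⊢ —a→ u2
  u2 = 0 + 0 ⊢ (no moves)
LTS(Q): 2 reachable states
  v0 = b.(0 + 0) ⊢ —b→ v1
  v1 = 0 + 0 ⊢ (no moves)
Trace ⟨ba⟩ through P, begin at {u0}:
  after b @ step 1: {u1}
  after a @ step 2: {u2}
  P completes σ.
Trace ⟨ba⟩ through Q, begin at {v0}:
  after b @ step 1: {v1}
  after a @ step 2: no successor for Q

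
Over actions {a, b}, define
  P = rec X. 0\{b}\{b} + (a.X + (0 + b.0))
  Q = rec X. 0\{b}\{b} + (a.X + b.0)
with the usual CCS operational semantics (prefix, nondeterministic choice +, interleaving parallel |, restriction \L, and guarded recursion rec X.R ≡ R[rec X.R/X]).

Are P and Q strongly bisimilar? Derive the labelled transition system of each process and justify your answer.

P's transition system — 2 states:
  s0 = rec X. 0\{b}\{b} + (a.X + (0 + b.0)) ⊢ ··a··> s0, ··b··> s1
  s1 = 0 ⊢ (no moves)
Q's transition system — 2 states:
  t0 = rec X. 0\{b}\{b} + (a.X + b.0) ⊢ ··a··> t0, ··b··> t1
  t1 = 0 ⊢ (no moves)
Partition-refinement fixed point:
  B0 = {s0, t0}
  B1 = {s1, t1}
s0 ∈ B0, t0 ∈ B0 → same block

P ~ Q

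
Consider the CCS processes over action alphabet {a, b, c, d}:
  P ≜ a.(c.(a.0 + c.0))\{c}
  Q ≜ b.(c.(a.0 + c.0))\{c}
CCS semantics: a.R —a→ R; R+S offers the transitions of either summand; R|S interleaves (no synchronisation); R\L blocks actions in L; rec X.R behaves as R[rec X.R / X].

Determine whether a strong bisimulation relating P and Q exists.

not bisimilar

LTS(P): 2 reachable states
  m0 = a.(c.(a.0 + c.0))\{c} ⊢ —a→ m1
  m1 = (c.(a.0 + c.0))\{c} ⊢ (no moves)
LTS(Q): 2 reachable states
  n0 = b.(c.(a.0 + c.0))\{c} ⊢ —b→ n1
  n1 = (c.(a.0 + c.0))\{c} ⊢ (no moves)
Bisimilarity quotient blocks:
  B0 = {m0}
  B1 = {m1, n1}
  B2 = {n0}
m0 ∈ B0, n0 ∈ B2 → different blocks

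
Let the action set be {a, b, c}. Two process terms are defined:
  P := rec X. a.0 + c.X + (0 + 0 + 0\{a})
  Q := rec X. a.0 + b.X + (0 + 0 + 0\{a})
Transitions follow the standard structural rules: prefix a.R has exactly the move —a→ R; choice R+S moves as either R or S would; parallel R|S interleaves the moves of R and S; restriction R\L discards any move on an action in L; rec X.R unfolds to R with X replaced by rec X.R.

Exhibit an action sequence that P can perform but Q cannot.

Reachable graph of P (2 states):
  p0 = rec X. a.0 + c.X + (0 + 0 + 0\{a}) has moves ··a··> p1, ··c··> p0
  p1 = 0 has moves ∅
Reachable graph of Q (2 states):
  q0 = rec X. a.0 + b.X + (0 + 0 + 0\{a}) has moves ··a··> q1, ··b··> q0
  q1 = 0 has moves ∅
Run σ = ⟨c⟩ on P: start {p0}
  step 1 (c): {p0}
  P completes σ.
Run σ = ⟨c⟩ on Q: start {q0}
  step 1 (c): ∅ (Q stuck)

c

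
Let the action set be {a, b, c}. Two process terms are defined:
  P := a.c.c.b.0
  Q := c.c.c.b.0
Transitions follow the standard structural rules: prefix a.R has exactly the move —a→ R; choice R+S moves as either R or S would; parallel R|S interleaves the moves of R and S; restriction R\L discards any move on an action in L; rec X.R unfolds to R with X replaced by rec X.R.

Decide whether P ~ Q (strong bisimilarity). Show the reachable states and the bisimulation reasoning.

P ≁ Q

Reachable graph of P (5 states):
  p0 = a.c.c.b.0 | -a-> p1
  p1 = c.c.b.0 | -c-> p2
  p2 = c.b.0 | -c-> p3
  p3 = b.0 | -b-> p4
  p4 = 0 | ·
Reachable graph of Q (5 states):
  q0 = c.c.c.b.0 | -c-> q1
  q1 = c.c.b.0 | -c-> q2
  q2 = c.b.0 | -c-> q3
  q3 = b.0 | -b-> q4
  q4 = 0 | ·
Partition-refinement fixed point:
  B0 = {p0}
  B1 = {p1, q1}
  B2 = {p2, q2}
  B3 = {p3, q3}
  B4 = {p4, q4}
  B5 = {q0}
p0 ∈ B0, q0 ∈ B5 → different blocks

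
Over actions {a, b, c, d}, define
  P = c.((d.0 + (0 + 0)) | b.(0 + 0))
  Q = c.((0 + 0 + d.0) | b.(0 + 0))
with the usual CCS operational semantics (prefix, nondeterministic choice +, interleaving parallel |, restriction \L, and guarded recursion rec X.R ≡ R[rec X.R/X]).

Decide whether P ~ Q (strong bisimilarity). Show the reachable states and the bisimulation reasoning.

P ~ Q

P's transition system — 5 states:
  m0 = c.((d.0 + (0 + 0)) | b.(0 + 0)) → -c-> m1
  m1 = (d.0 + (0 + 0)) | b.(0 + 0) → -b-> m2, -d-> m3
  m2 = (d.0 + (0 + 0)) | (0 + 0) → -d-> m4
  m3 = 0 | b.(0 + 0) → -b-> m4
  m4 = 0 | (0 + 0) → stopped
Q's transition system — 5 states:
  n0 = c.((0 + 0 + d.0) | b.(0 + 0)) → -c-> n1
  n1 = (0 + 0 + d.0) | b.(0 + 0) → -b-> n2, -d-> n3
  n2 = (0 + 0 + d.0) | (0 + 0) → -d-> n4
  n3 = 0 | b.(0 + 0) → -b-> n4
  n4 = 0 | (0 + 0) → stopped
Partition-refinement fixed point:
  B0 = {m0, n0}
  B1 = {m1, n1}
  B2 = {m3, n3}
  B3 = {m4, n4}
  B4 = {m2, n2}
m0 ∈ B0, n0 ∈ B0 → same block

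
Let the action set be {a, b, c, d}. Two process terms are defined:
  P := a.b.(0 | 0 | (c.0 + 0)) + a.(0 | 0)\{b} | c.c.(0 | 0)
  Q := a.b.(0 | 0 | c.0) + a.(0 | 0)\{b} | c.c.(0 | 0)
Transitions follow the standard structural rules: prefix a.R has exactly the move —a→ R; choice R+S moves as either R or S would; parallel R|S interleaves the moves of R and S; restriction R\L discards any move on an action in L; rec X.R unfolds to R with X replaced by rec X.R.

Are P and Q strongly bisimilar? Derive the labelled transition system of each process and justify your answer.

P ~ Q

LTS(P): 9 reachable states
  u0 = a.b.(0 | 0 | (c.0 + 0)) + a.(0 | 0)\{b} | c.c.(0 | 0) has moves -a-> u1, -a-> u2, -c-> u3
  u1 = (0 | 0)\{b} | c.c.(0 | 0) has moves -c-> u4
  u2 = b.(0 | 0 | (c.0 + 0)) has moves -b-> u5
  u3 = a.(0 | 0)\{b} | c.(0 | 0) has moves -a-> u4, -c-> u6
  u4 = (0 | 0)\{b} | c.(0 | 0) has moves -c-> u7
  u5 = 0 | 0 | (c.0 + 0) has moves -c-> u8
  u6 = a.(0 | 0)\{b} | (0 | 0) has moves -a-> u7
  u7 = (0 | 0)\{b} | (0 | 0) has moves (no moves)
  u8 = 0 | 0 | 0 has moves (no moves)
LTS(Q): 9 reachable states
  v0 = a.b.(0 | 0 | c.0) + a.(0 | 0)\{b} | c.c.(0 | 0) has moves -a-> v1, -a-> v2, -c-> v3
  v1 = (0 | 0)\{b} | c.c.(0 | 0) has moves -c-> v4
  v2 = b.(0 | 0 | c.0) has moves -b-> v5
  v3 = a.(0 | 0)\{b} | c.(0 | 0) has moves -a-> v4, -c-> v6
  v4 = (0 | 0)\{b} | c.(0 | 0) has moves -c-> v7
  v5 = 0 | 0 | c.0 has moves -c-> v8
  v6 = a.(0 | 0)\{b} | (0 | 0) has moves -a-> v7
  v7 = (0 | 0)\{b} | (0 | 0) has moves (no moves)
  v8 = 0 | 0 | 0 has moves (no moves)
Coarsest stable partition (strong bisimilarity classes):
  B0 = {u0, v0}
  B1 = {u3, v3}
  B2 = {u6, v6}
  B3 = {u7, u8, v7, v8}
  B4 = {u4, u5, v4, v5}
  B5 = {u2, v2}
  B6 = {u1, v1}
u0 ∈ B0, v0 ∈ B0 → same block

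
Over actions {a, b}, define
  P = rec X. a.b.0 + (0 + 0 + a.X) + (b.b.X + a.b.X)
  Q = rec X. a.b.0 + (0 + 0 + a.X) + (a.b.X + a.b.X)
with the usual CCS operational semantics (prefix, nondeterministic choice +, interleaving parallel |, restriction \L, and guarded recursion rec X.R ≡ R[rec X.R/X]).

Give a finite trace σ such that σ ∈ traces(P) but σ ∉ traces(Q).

b

LTS(P): 4 reachable states
  p0 = rec X. a.b.0 + (0 + 0 + a.X) + (b.b.X + a.b.X) | =a=> p0, =a=> p1, =a=> p2, =b=> p1
  p1 = b.(rec X. a.b.0 + (0 + 0 + a.X) + (b.b.X + a.b.X)) | =b=> p0
  p2 = b.0 | =b=> p3
  p3 = 0 | ∅
LTS(Q): 4 reachable states
  q0 = rec X. a.b.0 + (0 + 0 + a.X) + (a.b.X + a.b.X) | =a=> q0, =a=> q1, =a=> q2
  q1 = b.(rec X. a.b.0 + (0 + 0 + a.X) + (a.b.X + a.b.X)) | =b=> q0
  q2 = b.0 | =b=> q3
  q3 = 0 | ∅
Trace ⟨b⟩ through P, begin at {p0}:
  after b @ step 1: {p1}
  — P admits the full trace.
Trace ⟨b⟩ through Q, begin at {q0}:
  after b @ step 1: ∅ (Q stuck)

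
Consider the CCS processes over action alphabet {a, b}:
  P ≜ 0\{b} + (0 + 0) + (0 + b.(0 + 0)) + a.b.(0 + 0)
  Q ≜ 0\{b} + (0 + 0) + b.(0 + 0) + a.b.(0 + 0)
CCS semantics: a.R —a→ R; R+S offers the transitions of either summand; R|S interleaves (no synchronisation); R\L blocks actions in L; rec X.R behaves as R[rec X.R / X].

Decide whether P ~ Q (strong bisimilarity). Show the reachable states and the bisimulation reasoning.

P ~ Q

P's transition system — 3 states:
  m0 = 0\{b} + (0 + 0) + (0 + b.(0 + 0)) + a.b.(0 + 0) | -a-> m1, -b-> m2
  m1 = b.(0 + 0) | -b-> m2
  m2 = 0 + 0 | (no moves)
Q's transition system — 3 states:
  n0 = 0\{b} + (0 + 0) + b.(0 + 0) + a.b.(0 + 0) | -a-> n1, -b-> n2
  n1 = b.(0 + 0) | -b-> n2
  n2 = 0 + 0 | (no moves)
Bisimilarity quotient blocks:
  B0 = {m0, n0}
  B1 = {m1, n1}
  B2 = {m2, n2}
m0 ∈ B0, n0 ∈ B0 → same block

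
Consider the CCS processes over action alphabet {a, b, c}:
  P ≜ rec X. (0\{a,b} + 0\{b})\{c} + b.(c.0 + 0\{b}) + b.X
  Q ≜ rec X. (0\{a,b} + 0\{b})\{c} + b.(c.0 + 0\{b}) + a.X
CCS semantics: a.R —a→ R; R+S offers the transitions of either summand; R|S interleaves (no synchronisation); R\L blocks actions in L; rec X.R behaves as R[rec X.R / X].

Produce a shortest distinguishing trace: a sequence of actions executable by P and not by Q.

bb

P's transition system — 3 states:
  p0 = rec X. (0\{a,b} + 0\{b})\{c} + b.(c.0 + 0\{b}) + b.X | =b=> p0, =b=> p1
  p1 = c.0 + 0\{b} | =c=> p2
  p2 = 0 | deadlocked
Q's transition system — 3 states:
  q0 = rec X. (0\{a,b} + 0\{b})\{c} + b.(c.0 + 0\{b}) + a.X | =a=> q0, =b=> q1
  q1 = c.0 + 0\{b} | =c=> q2
  q2 = 0 | deadlocked
Executing bb from P (initial set {p0}):
  after b @ step 1: {p0, p1}
  after b @ step 2: {p0, p1}
  — P admits the full trace.
Executing bb from Q (initial set {q0}):
  after b @ step 1: {q1}
  after b @ step 2: ∅ (Q stuck)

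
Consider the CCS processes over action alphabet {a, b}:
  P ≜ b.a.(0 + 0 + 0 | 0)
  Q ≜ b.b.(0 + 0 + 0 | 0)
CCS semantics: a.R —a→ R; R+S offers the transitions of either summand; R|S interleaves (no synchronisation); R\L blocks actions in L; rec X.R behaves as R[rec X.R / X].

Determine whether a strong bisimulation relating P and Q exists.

P's transition system — 3 states:
  u0 = b.a.(0 + 0 + 0 | 0) has moves —b→ u1
  u1 = a.(0 + 0 + 0 | 0) has moves —a→ u2
  u2 = 0 + 0 + 0 | 0 has moves ·
Q's transition system — 3 states:
  v0 = b.b.(0 + 0 + 0 | 0) has moves —b→ v1
  v1 = b.(0 + 0 + 0 | 0) has moves —b→ v2
  v2 = 0 + 0 + 0 | 0 has moves ·
Partition-refinement fixed point:
  B0 = {u0}
  B1 = {u1}
  B2 = {u2, v2}
  B3 = {v0}
  B4 = {v1}
u0 ∈ B0, v0 ∈ B3 → different blocks

not bisimilar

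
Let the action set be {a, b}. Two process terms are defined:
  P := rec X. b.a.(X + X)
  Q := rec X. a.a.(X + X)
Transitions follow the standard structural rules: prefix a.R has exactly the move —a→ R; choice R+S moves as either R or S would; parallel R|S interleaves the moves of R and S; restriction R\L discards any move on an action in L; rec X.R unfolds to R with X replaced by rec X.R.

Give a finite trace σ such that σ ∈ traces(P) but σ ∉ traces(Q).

Reachable graph of P (3 states):
  u0 = rec X. b.a.(X + X) ⊢ =b=> u1
  u1 = a.((rec X. b.a.(X + X)) + (rec X. b.a.(X + X))) ⊢ =a=> u2
  u2 = (rec X. b.a.(X + X)) + (rec X. b.a.(X + X)) ⊢ =b=> u1
Reachable graph of Q (3 states):
  v0 = rec X. a.a.(X + X) ⊢ =a=> v1
  v1 = a.((rec X. a.a.(X + X)) + (rec X. a.a.(X + X))) ⊢ =a=> v2
  v2 = (rec X. a.a.(X + X)) + (rec X. a.a.(X + X)) ⊢ =a=> v1
Trace ⟨b⟩ through P, begin at {u0}:
  after b @ step 1: {u1}
  ✓ P
Trace ⟨b⟩ through Q, begin at {v0}:
  after b @ step 1: no successor for Q

b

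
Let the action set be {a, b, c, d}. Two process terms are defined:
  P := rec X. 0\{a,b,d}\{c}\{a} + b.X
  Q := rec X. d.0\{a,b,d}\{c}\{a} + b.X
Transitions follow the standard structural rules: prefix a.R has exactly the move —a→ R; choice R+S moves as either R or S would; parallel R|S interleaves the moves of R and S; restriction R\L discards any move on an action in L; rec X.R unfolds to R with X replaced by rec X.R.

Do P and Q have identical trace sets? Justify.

NO — witness ⟨d⟩

P's transition system — 1 states:
  p0 = rec X. 0\{a,b,d}\{c}\{a} + b.X has moves --b--▸ p0
Q's transition system — 2 states:
  q0 = rec X. d.0\{a,b,d}\{c}\{a} + b.X has moves --b--▸ q0, --d--▸ q1
  q1 = 0\{a,b,d}\{c}\{a} has moves ·
Run σ = ⟨d⟩ on Q: start {q0}
  step 1 (d): {q1}
  Q completes σ.
Run σ = ⟨d⟩ on P: start {p0}
  step 1 (d): ∅ (P stuck)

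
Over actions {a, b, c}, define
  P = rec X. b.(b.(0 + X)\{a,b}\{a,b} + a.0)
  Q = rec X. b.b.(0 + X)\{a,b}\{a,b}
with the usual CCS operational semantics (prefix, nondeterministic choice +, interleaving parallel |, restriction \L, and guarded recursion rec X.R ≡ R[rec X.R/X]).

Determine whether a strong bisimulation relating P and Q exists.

P's transition system — 4 states:
  s0 = rec X. b.(b.(0 + X)\{a,b}\{a,b} + a.0) | —b→ s1
  s1 = b.(0 + (rec X. b.(b.(0 + X)\{a,b}\{a,b} + a.0)))\{a,b}\{a,b} + a.0 | —a→ s2, —b→ s3
  s2 = 0 | stopped
  s3 = (0 + (rec X. b.(b.(0 + X)\{a,b}\{a,b} + a.0)))\{a,b}\{a,b} | stopped
Q's transition system — 3 states:
  t0 = rec X. b.b.(0 + X)\{a,b}\{a,b} | —b→ t1
  t1 = b.(0 + (rec X. b.b.(0 + X)\{a,b}\{a,b}))\{a,b}\{a,b} | —b→ t2
  t2 = (0 + (rec X. b.b.(0 + X)\{a,b}\{a,b}))\{a,b}\{a,b} | stopped
Partition-refinement fixed point:
  B0 = {s0}
  B1 = {s1}
  B2 = {s2, s3, t2}
  B3 = {t0}
  B4 = {t1}
s0 ∈ B0, t0 ∈ B3 → different blocks

not bisimilar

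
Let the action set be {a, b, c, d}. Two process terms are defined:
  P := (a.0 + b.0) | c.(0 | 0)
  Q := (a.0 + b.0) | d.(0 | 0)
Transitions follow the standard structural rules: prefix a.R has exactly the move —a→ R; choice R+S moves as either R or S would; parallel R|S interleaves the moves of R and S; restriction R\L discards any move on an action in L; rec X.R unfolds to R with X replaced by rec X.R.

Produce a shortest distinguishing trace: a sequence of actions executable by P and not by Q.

c

P's transition system — 4 states:
  s0 = (a.0 + b.0) | c.(0 | 0) → ··a··> s1, ··b··> s1, ··c··> s2
  s1 = 0 | c.(0 | 0) → ··c··> s3
  s2 = (a.0 + b.0) | (0 | 0) → ··a··> s3, ··b··> s3
  s3 = 0 | (0 | 0) → (no moves)
Q's transition system — 4 states:
  t0 = (a.0 + b.0) | d.(0 | 0) → ··a··> t1, ··b··> t1, ··d··> t2
  t1 = 0 | d.(0 | 0) → ··d··> t3
  t2 = (a.0 + b.0) | (0 | 0) → ··a··> t3, ··b··> t3
  t3 = 0 | (0 | 0) → (no moves)
Executing c from P (initial set {s0}):
  [1] c ⇒ {s2}
  P completes σ.
Executing c from Q (initial set {t0}):
  [1] c ⇒ no successor for Q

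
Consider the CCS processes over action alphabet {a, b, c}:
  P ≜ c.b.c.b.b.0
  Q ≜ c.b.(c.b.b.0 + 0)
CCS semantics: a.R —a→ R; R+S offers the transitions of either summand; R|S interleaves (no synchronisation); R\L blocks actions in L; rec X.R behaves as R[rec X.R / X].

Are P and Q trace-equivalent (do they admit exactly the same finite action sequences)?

P's transition system — 6 states:
  p0 = c.b.c.b.b.0 → ··c··> p1
  p1 = b.c.b.b.0 → ··b··> p2
  p2 = c.b.b.0 → ··c··> p3
  p3 = b.b.0 → ··b··> p4
  p4 = b.0 → ··b··> p5
  p5 = 0 → deadlocked
Q's transition system — 6 states:
  q0 = c.b.(c.b.b.0 + 0) → ··c··> q1
  q1 = b.(c.b.b.0 + 0) → ··b··> q2
  q2 = c.b.b.0 + 0 → ··c··> q3
  q3 = b.b.0 → ··b··> q4
  q4 = b.0 → ··b··> q5
  q5 = 0 → deadlocked
Bisimilarity quotient blocks:
  B0 = {p0, q0}
  B1 = {p1, q1}
  B2 = {p2, q2}
  B3 = {p3, q3}
  B4 = {p4, q4}
  B5 = {p5, q5}
p0 ∈ B0, q0 ∈ B0 → same block
Bisimilar ⇒ trace-equivalent.

YES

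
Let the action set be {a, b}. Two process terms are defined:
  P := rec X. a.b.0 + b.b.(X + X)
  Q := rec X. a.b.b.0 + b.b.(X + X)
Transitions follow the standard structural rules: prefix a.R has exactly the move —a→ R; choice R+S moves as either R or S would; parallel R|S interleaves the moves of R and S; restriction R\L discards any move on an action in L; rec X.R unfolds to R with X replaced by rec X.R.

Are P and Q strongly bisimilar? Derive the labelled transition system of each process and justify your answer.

LTS(P): 5 reachable states
  m0 = rec X. a.b.0 + b.b.(X + X) ⊢ =a=> m1, =b=> m2
  m1 = b.0 ⊢ =b=> m3
  m2 = b.((rec X. a.b.0 + b.b.(X + X)) + (rec X. a.b.0 + b.b.(X + X))) ⊢ =b=> m4
  m3 = 0 ⊢ ∅
  m4 = (rec X. a.b.0 + b.b.(X + X)) + (rec X. a.b.0 + b.b.(X + X)) ⊢ =a=> m1, =b=> m2
LTS(Q): 6 reachable states
  n0 = rec X. a.b.b.0 + b.b.(X + X) ⊢ =a=> n1, =b=> n2
  n1 = b.b.0 ⊢ =b=> n3
  n2 = b.((rec X. a.b.b.0 + b.b.(X + X)) + (rec X. a.b.b.0 + b.b.(X + X))) ⊢ =b=> n4
  n3 = b.0 ⊢ =b=> n5
  n4 = (rec X. a.b.b.0 + b.b.(X + X)) + (rec X. a.b.b.0 + b.b.(X + X)) ⊢ =a=> n1, =b=> n2
  n5 = 0 ⊢ ∅
Partition-refinement fixed point:
  B0 = {m0, m4}
  B1 = {m1, n3}
  B2 = {m3, n5}
  B3 = {m2}
  B4 = {n0, n4}
  B5 = {n2}
  B6 = {n1}
m0 ∈ B0, n0 ∈ B4 → different blocks

not bisimilar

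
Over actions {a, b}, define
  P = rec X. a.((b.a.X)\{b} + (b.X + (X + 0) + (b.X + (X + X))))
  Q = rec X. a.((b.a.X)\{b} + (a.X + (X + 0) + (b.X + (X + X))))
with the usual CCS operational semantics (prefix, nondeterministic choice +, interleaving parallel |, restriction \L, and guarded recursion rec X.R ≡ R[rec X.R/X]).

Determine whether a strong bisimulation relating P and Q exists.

Reachable graph of P (2 states):
  s0 = rec X. a.((b.a.X)\{b} + (b.X + (X + 0) + (b.X + (X + X)))) ⊢ =a=> s1
  s1 = (b.a.(rec X. a.((b.a.X)\{b} + (b.X + (X + 0) + (b.X + (X + X))))))\{b} + (b.(rec X. a.((b.a.X)\{b} + (b.X + (X + 0) + (b.X + (X + X))))) + ((rec X. a.((b.a.X)\{b} + (b.X + (X + 0) + (b.X + (X + X))))) + 0) + (b.(rec X. a.((b.a.X)\{b} + (b.X + (X + 0) + (b.X + (X + X))))) + ((rec X. a.((b.a.X)\{b} + (b.X + (X + 0) + (b.X + (X + X))))) + (rec X. a.((b.a.X)\{b} + (b.X + (X + 0) + (b.X + (X + X)))))))) ⊢ =a=> s1, =b=> s0
Reachable graph of Q (2 states):
  t0 = rec X. a.((b.a.X)\{b} + (a.X + (X + 0) + (b.X + (X + X)))) ⊢ =a=> t1
  t1 = (b.a.(rec X. a.((b.a.X)\{b} + (a.X + (X + 0) + (b.X + (X + X))))))\{b} + (a.(rec X. a.((b.a.X)\{b} + (a.X + (X + 0) + (b.X + (X + X))))) + ((rec X. a.((b.a.X)\{b} + (a.X + (X + 0) + (b.X + (X + X))))) + 0) + (b.(rec X. a.((b.a.X)\{b} + (a.X + (X + 0) + (b.X + (X + X))))) + ((rec X. a.((b.a.X)\{b} + (a.X + (X + 0) + (b.X + (X + X))))) + (rec X. a.((b.a.X)\{b} + (a.X + (X + 0) + (b.X + (X + X)))))))) ⊢ =a=> t0, =a=> t1, =b=> t0
Partition-refinement fixed point:
  B0 = {s0}
  B1 = {s1}
  B2 = {t0}
  B3 = {t1}
s0 ∈ B0, t0 ∈ B2 → different blocks

not bisimilar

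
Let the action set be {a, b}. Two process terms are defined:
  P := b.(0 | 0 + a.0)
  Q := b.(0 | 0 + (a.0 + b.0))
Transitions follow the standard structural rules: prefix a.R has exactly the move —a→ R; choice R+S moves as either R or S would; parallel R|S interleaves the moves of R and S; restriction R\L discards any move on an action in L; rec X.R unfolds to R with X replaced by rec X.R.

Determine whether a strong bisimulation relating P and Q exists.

not bisimilar

Reachable graph of P (3 states):
  s0 = b.(0 | 0 + a.0) has moves --b--▸ s1
  s1 = 0 | 0 + a.0 has moves --a--▸ s2
  s2 = 0 has moves ·
Reachable graph of Q (3 states):
  t0 = b.(0 | 0 + (a.0 + b.0)) has moves --b--▸ t1
  t1 = 0 | 0 + (a.0 + b.0) has moves --a--▸ t2, --b--▸ t2
  t2 = 0 has moves ·
Bisimilarity quotient blocks:
  B0 = {s0}
  B1 = {s1}
  B2 = {s2, t2}
  B3 = {t0}
  B4 = {t1}
s0 ∈ B0, t0 ∈ B3 → different blocks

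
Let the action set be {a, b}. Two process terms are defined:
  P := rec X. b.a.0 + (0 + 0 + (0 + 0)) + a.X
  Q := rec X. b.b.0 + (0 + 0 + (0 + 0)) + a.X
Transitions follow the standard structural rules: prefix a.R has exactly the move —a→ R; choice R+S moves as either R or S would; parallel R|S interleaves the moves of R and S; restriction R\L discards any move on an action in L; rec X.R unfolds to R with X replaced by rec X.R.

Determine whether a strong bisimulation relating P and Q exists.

P's transition system — 3 states:
  m0 = rec X. b.a.0 + (0 + 0 + (0 + 0)) + a.X → =a=> m0, =b=> m1
  m1 = a.0 → =a=> m2
  m2 = 0 → (no moves)
Q's transition system — 3 states:
  n0 = rec X. b.b.0 + (0 + 0 + (0 + 0)) + a.X → =a=> n0, =b=> n1
  n1 = b.0 → =b=> n2
  n2 = 0 → (no moves)
Bisimilarity quotient blocks:
  B0 = {m0}
  B1 = {m1}
  B2 = {m2, n2}
  B3 = {n0}
  B4 = {n1}
m0 ∈ B0, n0 ∈ B3 → different blocks

NO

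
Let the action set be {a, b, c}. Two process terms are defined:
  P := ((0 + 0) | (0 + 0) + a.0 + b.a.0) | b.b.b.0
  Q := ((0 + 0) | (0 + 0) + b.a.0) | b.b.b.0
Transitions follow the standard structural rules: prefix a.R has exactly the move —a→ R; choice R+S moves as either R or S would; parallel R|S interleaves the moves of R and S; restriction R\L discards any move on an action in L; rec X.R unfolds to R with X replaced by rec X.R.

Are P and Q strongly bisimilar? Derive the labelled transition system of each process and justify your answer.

NO

LTS(P): 12 reachable states
  s0 = ((0 + 0) | (0 + 0) + a.0 + b.a.0) | b.b.b.0 | =a=> s1, =b=> s2, =b=> s3
  s1 = 0 | b.b.b.0 | =b=> s4
  s2 = ((0 + 0) | (0 + 0) + a.0 + b.a.0) | b.b.0 | =a=> s4, =b=> s5, =b=> s6
  s3 = a.0 | b.b.b.0 | =a=> s1, =b=> s6
  s4 = 0 | b.b.0 | =b=> s7
  s5 = ((0 + 0) | (0 + 0) + a.0 + b.a.0) | b.0 | =a=> s7, =b=> s8, =b=> s9
  s6 = a.0 | b.b.0 | =a=> s4, =b=> s9
  s7 = 0 | b.0 | =b=> s10
  s8 = ((0 + 0) | (0 + 0) + a.0 + b.a.0) | 0 | =a=> s10, =b=> s11
  s9 = a.0 | b.0 | =a=> s7, =b=> s11
  s10 = 0 | 0 | ∅
  s11 = a.0 | 0 | =a=> s10
LTS(Q): 12 reachable states
  t0 = ((0 + 0) | (0 + 0) + b.a.0) | b.b.b.0 | =b=> t1, =b=> t2
  t1 = ((0 + 0) | (0 + 0) + b.a.0) | b.b.0 | =b=> t3, =b=> t4
  t2 = a.0 | b.b.b.0 | =a=> t5, =b=> t4
  t3 = ((0 + 0) | (0 + 0) + b.a.0) | b.0 | =b=> t6, =b=> t7
  t4 = a.0 | b.b.0 | =a=> t8, =b=> t7
  t5 = 0 | b.b.b.0 | =b=> t8
  t6 = ((0 + 0) | (0 + 0) + b.a.0) | 0 | =b=> t9
  t7 = a.0 | b.0 | =a=> t10, =b=> t9
  t8 = 0 | b.b.0 | =b=> t10
  t9 = a.0 | 0 | =a=> t11
  t10 = 0 | b.0 | =b=> t11
  t11 = 0 | 0 | ∅
Partition-refinement fixed point:
  B0 = {s0}
  B1 = {s3, t2}
  B2 = {s6, t4}
  B3 = {s4, t8}
  B4 = {s7, t10}
  B5 = {s10, t11}
  B6 = {s9, t7}
  B7 = {s11, t9}
  B8 = {s1, t5}
  B9 = {s2}
  B10 = {s5}
  B11 = {s8}
  B12 = {t0}
  B13 = {t1}
  B14 = {t3}
  B15 = {t6}
s0 ∈ B0, t0 ∈ B12 → different blocks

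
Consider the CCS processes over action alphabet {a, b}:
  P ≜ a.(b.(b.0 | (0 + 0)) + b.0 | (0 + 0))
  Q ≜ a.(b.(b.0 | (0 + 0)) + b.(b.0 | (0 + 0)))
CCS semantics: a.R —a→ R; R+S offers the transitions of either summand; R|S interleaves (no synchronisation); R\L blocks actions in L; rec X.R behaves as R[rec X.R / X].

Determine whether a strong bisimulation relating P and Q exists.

P ≁ Q

Reachable graph of P (4 states):
  s0 = a.(b.(b.0 | (0 + 0)) + b.0 | (0 + 0)) :: -a-> s1
  s1 = b.(b.0 | (0 + 0)) + b.0 | (0 + 0) :: -b-> s2, -b-> s3
  s2 = 0 | (0 + 0) :: ∅
  s3 = b.0 | (0 + 0) :: -b-> s2
Reachable graph of Q (4 states):
  t0 = a.(b.(b.0 | (0 + 0)) + b.(b.0 | (0 + 0))) :: -a-> t1
  t1 = b.(b.0 | (0 + 0)) + b.(b.0 | (0 + 0)) :: -b-> t2
  t2 = b.0 | (0 + 0) :: -b-> t3
  t3 = 0 | (0 + 0) :: ∅
Coarsest stable partition (strong bisimilarity classes):
  B0 = {s0}
  B1 = {s1}
  B2 = {s2, t3}
  B3 = {s3, t2}
  B4 = {t0}
  B5 = {t1}
s0 ∈ B0, t0 ∈ B4 → different blocks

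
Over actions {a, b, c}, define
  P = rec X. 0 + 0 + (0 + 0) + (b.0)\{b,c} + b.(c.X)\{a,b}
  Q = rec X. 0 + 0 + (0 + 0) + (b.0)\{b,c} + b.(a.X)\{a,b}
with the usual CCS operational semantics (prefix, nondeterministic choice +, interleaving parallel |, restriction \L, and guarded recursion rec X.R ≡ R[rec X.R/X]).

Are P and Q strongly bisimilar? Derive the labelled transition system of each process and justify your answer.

P's transition system — 3 states:
  m0 = rec X. 0 + 0 + (0 + 0) + (b.0)\{b,c} + b.(c.X)\{a,b} → -b-> m1
  m1 = (c.(rec X. 0 + 0 + (0 + 0) + (b.0)\{b,c} + b.(c.X)\{a,b}))\{a,b} → -c-> m2
  m2 = (rec X. 0 + 0 + (0 + 0) + (b.0)\{b,c} + b.(c.X)\{a,b})\{a,b} → ∅
Q's transition system — 2 states:
  n0 = rec X. 0 + 0 + (0 + 0) + (b.0)\{b,c} + b.(a.X)\{a,b} → -b-> n1
  n1 = (a.(rec X. 0 + 0 + (0 + 0) + (b.0)\{b,c} + b.(a.X)\{a,b}))\{a,b} → ∅
Partition-refinement fixed point:
  B0 = {m0}
  B1 = {m1}
  B2 = {m2, n1}
  B3 = {n0}
m0 ∈ B0, n0 ∈ B3 → different blocks

NO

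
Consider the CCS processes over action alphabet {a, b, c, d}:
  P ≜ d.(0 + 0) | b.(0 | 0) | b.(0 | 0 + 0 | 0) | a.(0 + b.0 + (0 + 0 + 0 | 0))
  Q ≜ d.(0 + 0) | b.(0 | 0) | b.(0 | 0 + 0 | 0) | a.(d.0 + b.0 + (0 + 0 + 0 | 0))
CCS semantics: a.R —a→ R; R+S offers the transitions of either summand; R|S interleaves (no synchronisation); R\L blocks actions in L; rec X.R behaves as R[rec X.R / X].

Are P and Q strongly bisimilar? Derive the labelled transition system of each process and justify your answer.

Reachable graph of P (24 states):
  s0 = d.(0 + 0) | b.(0 | 0) | b.(0 | 0 + 0 | 0) | a.(0 + b.0 + (0 + 0 + 0 | 0)) ⊢ —a→ s1, —b→ s2, —b→ s3, —d→ s4
  s1 = d.(0 + 0) | b.(0 | 0) | b.(0 | 0 + 0 | 0) | (0 + b.0 + (0 + 0 + 0 | 0)) ⊢ —b→ s5, —b→ s6, —b→ s7, —d→ s8
  s2 = d.(0 + 0) | (0 | 0) | b.(0 | 0 + 0 | 0) | a.(0 + b.0 + (0 + 0 + 0 | 0)) ⊢ —a→ s5, —b→ s9, —d→ s10
  s3 = d.(0 + 0) | b.(0 | 0) | (0 | 0 + 0 | 0) | a.(0 + b.0 + (0 + 0 + 0 | 0)) ⊢ —a→ s6, —b→ s9, —d→ s11
  s4 = (0 + 0) | b.(0 | 0) | b.(0 | 0 + 0 | 0) | a.(0 + b.0 + (0 + 0 + 0 | 0)) ⊢ —a→ s8, —b→ s10, —b→ s11
  s5 = d.(0 + 0) | (0 | 0) | b.(0 | 0 + 0 | 0) | (0 + b.0 + (0 + 0 + 0 | 0)) ⊢ —b→ s12, —b→ s13, —d→ s14
  s6 = d.(0 + 0) | b.(0 | 0) | (0 | 0 + 0 | 0) | (0 + b.0 + (0 + 0 + 0 | 0)) ⊢ —b→ s12, —b→ s15, —d→ s16
  s7 = d.(0 + 0) | b.(0 | 0) | b.(0 | 0 + 0 | 0) | 0 ⊢ —b→ s13, —b→ s15, —d→ s17
  s8 = (0 + 0) | b.(0 | 0) | b.(0 | 0 + 0 | 0) | (0 + b.0 + (0 + 0 + 0 | 0)) ⊢ —b→ s14, —b→ s16, —b→ s17
  s9 = d.(0 + 0) | (0 | 0) | (0 | 0 + 0 | 0) | a.(0 + b.0 + (0 + 0 + 0 | 0)) ⊢ —a→ s12, —d→ s18
  s10 = (0 + 0) | (0 | 0) | b.(0 | 0 + 0 | 0) | a.(0 + b.0 + (0 + 0 + 0 | 0)) ⊢ —a→ s14, —b→ s18
  s11 = (0 + 0) | b.(0 | 0) | (0 | 0 + 0 | 0) | a.(0 + b.0 + (0 + 0 + 0 | 0)) ⊢ —a→ s16, —b→ s18
  s12 = d.(0 + 0) | (0 | 0) | (0 | 0 + 0 | 0) | (0 + b.0 + (0 + 0 + 0 | 0)) ⊢ —b→ s19, —d→ s20
  s13 = d.(0 + 0) | (0 | 0) | b.(0 | 0 + 0 | 0) | 0 ⊢ —b→ s19, —d→ s21
  s14 = (0 + 0) | (0 | 0) | b.(0 | 0 + 0 | 0) | (0 + b.0 + (0 + 0 + 0 | 0)) ⊢ —b→ s20, —b→ s21
  s15 = d.(0 + 0) | b.(0 | 0) | (0 | 0 + 0 | 0) | 0 ⊢ —b→ s19, —d→ s22
  s16 = (0 + 0) | b.(0 | 0) | (0 | 0 + 0 | 0) | (0 + b.0 + (0 + 0 + 0 | 0)) ⊢ —b→ s20, —b→ s22
  s17 = (0 + 0) | b.(0 | 0) | b.(0 | 0 + 0 | 0) | 0 ⊢ —b→ s21, —b→ s22
  s18 = (0 + 0) | (0 | 0) | (0 | 0 + 0 | 0) | a.(0 + b.0 + (0 + 0 + 0 | 0)) ⊢ —a→ s20
  s19 = d.(0 + 0) | (0 | 0) | (0 | 0 + 0 | 0) | 0 ⊢ —d→ s23
  s20 = (0 + 0) | (0 | 0) | (0 | 0 + 0 | 0) | (0 + b.0 + (0 + 0 + 0 | 0)) ⊢ —b→ s23
  s21 = (0 + 0) | (0 | 0) | b.(0 | 0 + 0 | 0) | 0 ⊢ —b→ s23
  s22 = (0 + 0) | b.(0 | 0) | (0 | 0 + 0 | 0) | 0 ⊢ —b→ s23
  s23 = (0 + 0) | (0 | 0) | (0 | 0 + 0 | 0) | 0 ⊢ (no moves)
Reachable graph of Q (24 states):
  t0 = d.(0 + 0) | b.(0 | 0) | b.(0 | 0 + 0 | 0) | a.(d.0 + b.0 + (0 + 0 + 0 | 0)) ⊢ —a→ t1, —b→ t2, —b→ t3, —d→ t4
  t1 = d.(0 + 0) | b.(0 | 0) | b.(0 | 0 + 0 | 0) | (d.0 + b.0 + (0 + 0 + 0 | 0)) ⊢ —b→ t5, —b→ t6, —b→ t7, —d→ t7, —d→ t8
  t2 = d.(0 + 0) | (0 | 0) | b.(0 | 0 + 0 | 0) | a.(d.0 + b.0 + (0 + 0 + 0 | 0)) ⊢ —a→ t5, —b→ t9, —d→ t10
  t3 = d.(0 + 0) | b.(0 | 0) | (0 | 0 + 0 | 0) | a.(d.0 + b.0 + (0 + 0 + 0 | 0)) ⊢ —a→ t6, —b→ t9, —d→ t11
  t4 = (0 + 0) | b.(0 | 0) | b.(0 | 0 + 0 | 0) | a.(d.0 + b.0 + (0 + 0 + 0 | 0)) ⊢ —a→ t8, —b→ t10, —b→ t11
  t5 = d.(0 + 0) | (0 | 0) | b.(0 | 0 + 0 | 0) | (d.0 + b.0 + (0 + 0 + 0 | 0)) ⊢ —b→ t12, —b→ t13, —d→ t13, —d→ t14
  t6 = d.(0 + 0) | b.(0 | 0) | (0 | 0 + 0 | 0) | (d.0 + b.0 + (0 + 0 + 0 | 0)) ⊢ —b→ t12, —b→ t15, —d→ t15, —d→ t16
  t7 = d.(0 + 0) | b.(0 | 0) | b.(0 | 0 + 0 | 0) | 0 ⊢ —b→ t13, —b→ t15, —d→ t17
  t8 = (0 + 0) | b.(0 | 0) | b.(0 | 0 + 0 | 0) | (d.0 + b.0 + (0 + 0 + 0 | 0)) ⊢ —b→ t14, —b→ t16, —b→ t17, —d→ t17
  t9 = d.(0 + 0) | (0 | 0) | (0 | 0 + 0 | 0) | a.(d.0 + b.0 + (0 + 0 + 0 | 0)) ⊢ —a→ t12, —d→ t18
  t10 = (0 + 0) | (0 | 0) | b.(0 | 0 + 0 | 0) | a.(d.0 + b.0 + (0 + 0 + 0 | 0)) ⊢ —a→ t14, —b→ t18
  t11 = (0 + 0) | b.(0 | 0) | (0 | 0 + 0 | 0) | a.(d.0 + b.0 + (0 + 0 + 0 | 0)) ⊢ —a→ t16, —b→ t18
  t12 = d.(0 + 0) | (0 | 0) | (0 | 0 + 0 | 0) | (d.0 + b.0 + (0 + 0 + 0 | 0)) ⊢ —b→ t19, —d→ t19, —d→ t20
  t13 = d.(0 + 0) | (0 | 0) | b.(0 | 0 + 0 | 0) | 0 ⊢ —b→ t19, —d→ t21
  t14 = (0 + 0) | (0 | 0) | b.(0 | 0 + 0 | 0) | (d.0 + b.0 + (0 + 0 + 0 | 0)) ⊢ —b→ t20, —b→ t21, —d→ t21
  t15 = d.(0 + 0) | b.(0 | 0) | (0 | 0 + 0 | 0) | 0 ⊢ —b→ t19, —d→ t22
  t16 = (0 + 0) | b.(0 | 0) | (0 | 0 + 0 | 0) | (d.0 + b.0 + (0 + 0 + 0 | 0)) ⊢ —b→ t20, —b→ t22, —d→ t22
  t17 = (0 + 0) | b.(0 | 0) | b.(0 | 0 + 0 | 0) | 0 ⊢ —b→ t21, —b→ t22
  t18 = (0 + 0) | (0 | 0) | (0 | 0 + 0 | 0) | a.(d.0 + b.0 + (0 + 0 + 0 | 0)) ⊢ —a→ t20
  t19 = d.(0 + 0) | (0 | 0) | (0 | 0 + 0 | 0) | 0 ⊢ —d→ t23
  t20 = (0 + 0) | (0 | 0) | (0 | 0 + 0 | 0) | (d.0 + b.0 + (0 + 0 + 0 | 0)) ⊢ —b→ t23, —d→ t23
  t21 = (0 + 0) | (0 | 0) | b.(0 | 0 + 0 | 0) | 0 ⊢ —b→ t23
  t22 = (0 + 0) | b.(0 | 0) | (0 | 0 + 0 | 0) | 0 ⊢ —b→ t23
  t23 = (0 + 0) | (0 | 0) | (0 | 0 + 0 | 0) | 0 ⊢ (no moves)
Bisimilarity quotient blocks:
  B0 = {s0}
  B1 = {s2, s3}
  B2 = {s9}
  B3 = {s18}
  B4 = {s20, s21, s22, t21, t22}
  B5 = {s23, t23}
  B6 = {s12, s13, s15, t13, t15}
  B7 = {s19, t19}
  B8 = {s10, s11}
  B9 = {s14, s16, s17, t17}
  B10 = {s5, s6, s7, t7}
  B11 = {s1}
  B12 = {s8}
  B13 = {s4}
  B14 = {t0}
  B15 = {t2, t3}
  B16 = {t10, t11}
  B17 = {t18}
  B18 = {t20}
  B19 = {t14, t16}
  B20 = {t5, t6}
  B21 = {t12}
  B22 = {t9}
  B23 = {t1}
  B24 = {t8}
  B25 = {t4}
s0 ∈ B0, t0 ∈ B14 → different blocks

P ≁ Q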